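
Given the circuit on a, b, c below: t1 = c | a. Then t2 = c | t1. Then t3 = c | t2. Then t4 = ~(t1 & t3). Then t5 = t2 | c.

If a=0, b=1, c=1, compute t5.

t1 = 1 | 0 = 1
t2 = 1 | 1 = 1
t5 = 1 | 1 = 1

1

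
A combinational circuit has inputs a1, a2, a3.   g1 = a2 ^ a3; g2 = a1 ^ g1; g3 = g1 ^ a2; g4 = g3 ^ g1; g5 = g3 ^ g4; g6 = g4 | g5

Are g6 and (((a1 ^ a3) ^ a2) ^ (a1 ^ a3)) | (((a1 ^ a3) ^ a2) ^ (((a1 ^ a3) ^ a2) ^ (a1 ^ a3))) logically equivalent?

No

g1 = a2 ^ a3
g3 = g1 ^ a2 = (a2 ^ a3) ^ a2
g4 = g3 ^ g1 = ((a2 ^ a3) ^ a2) ^ (a2 ^ a3)
g5 = g3 ^ g4 = ((a2 ^ a3) ^ a2) ^ (((a2 ^ a3) ^ a2) ^ (a2 ^ a3))
g6 = g4 | g5 = (((a2 ^ a3) ^ a2) ^ (a2 ^ a3)) | (((a2 ^ a3) ^ a2) ^ (((a2 ^ a3) ^ a2) ^ (a2 ^ a3)))
At a1=1, a2=0, a3=0: circuit gives 0, formula gives 1.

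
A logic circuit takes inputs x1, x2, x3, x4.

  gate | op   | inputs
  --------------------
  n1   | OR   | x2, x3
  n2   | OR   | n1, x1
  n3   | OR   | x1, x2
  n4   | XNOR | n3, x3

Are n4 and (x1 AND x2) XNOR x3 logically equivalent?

No

n3 = x1 OR x2
n4 = n3 XNOR x3 = (x1 OR x2) XNOR x3
At x1=0, x2=1, x3=0, x4=0: circuit gives 0, formula gives 1.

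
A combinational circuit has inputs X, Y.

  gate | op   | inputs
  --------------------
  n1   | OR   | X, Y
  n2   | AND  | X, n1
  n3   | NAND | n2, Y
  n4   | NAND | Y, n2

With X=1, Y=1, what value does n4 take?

n1 = 1 OR 1 = 1
n2 = 1 AND 1 = 1
n4 = 1 NAND 1 = 0

0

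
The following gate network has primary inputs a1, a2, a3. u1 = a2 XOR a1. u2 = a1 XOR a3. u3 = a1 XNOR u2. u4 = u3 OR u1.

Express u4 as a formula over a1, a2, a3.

u1 = a2 XOR a1
u2 = a1 XOR a3
u3 = a1 XNOR u2 = a1 XNOR (a1 XOR a3)
u4 = u3 OR u1 = (a1 XNOR (a1 XOR a3)) OR (a2 XOR a1)

(a1 XNOR (a1 XOR a3)) OR (a2 XOR a1)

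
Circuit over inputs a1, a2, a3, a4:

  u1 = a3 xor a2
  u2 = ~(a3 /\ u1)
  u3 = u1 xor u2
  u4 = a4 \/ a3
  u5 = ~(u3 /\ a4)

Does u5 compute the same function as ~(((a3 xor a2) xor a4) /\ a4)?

u1 = a3 xor a2
u2 = ~(a3 /\ u1) = ~(a3 /\ (a3 xor a2))
u3 = u1 xor u2 = (a3 xor a2) xor (~(a3 /\ (a3 xor a2)))
u5 = ~(u3 /\ a4) = ~(((a3 xor a2) xor (~(a3 /\ (a3 xor a2)))) /\ a4)
At a1=0, a2=0, a3=1, a4=1: circuit gives 0, formula gives 1.

No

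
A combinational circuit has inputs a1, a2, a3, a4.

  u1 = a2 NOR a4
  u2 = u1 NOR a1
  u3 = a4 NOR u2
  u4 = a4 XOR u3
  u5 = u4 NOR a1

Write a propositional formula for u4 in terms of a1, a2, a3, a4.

a4 XOR (a4 NOR ((a2 NOR a4) NOR a1))

u1 = a2 NOR a4
u2 = u1 NOR a1 = (a2 NOR a4) NOR a1
u3 = a4 NOR u2 = a4 NOR ((a2 NOR a4) NOR a1)
u4 = a4 XOR u3 = a4 XOR (a4 NOR ((a2 NOR a4) NOR a1))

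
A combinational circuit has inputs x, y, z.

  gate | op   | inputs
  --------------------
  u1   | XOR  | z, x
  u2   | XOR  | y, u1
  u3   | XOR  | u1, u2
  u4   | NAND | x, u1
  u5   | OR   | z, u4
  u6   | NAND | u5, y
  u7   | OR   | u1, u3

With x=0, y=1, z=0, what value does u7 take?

u1 = 0 XOR 0 = 0
u2 = 1 XOR 0 = 1
u3 = 0 XOR 1 = 1
u7 = 0 OR 1 = 1

1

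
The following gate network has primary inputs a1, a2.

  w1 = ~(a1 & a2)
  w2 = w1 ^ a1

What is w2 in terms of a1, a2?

w1 = ~(a1 & a2)
w2 = w1 ^ a1 = (~(a1 & a2)) ^ a1

(~(a1 & a2)) ^ a1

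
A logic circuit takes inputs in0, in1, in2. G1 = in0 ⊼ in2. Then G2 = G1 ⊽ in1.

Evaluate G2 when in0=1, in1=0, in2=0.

G1 = 1 ⊼ 0 = 1
G2 = 1 ⊽ 0 = 0

0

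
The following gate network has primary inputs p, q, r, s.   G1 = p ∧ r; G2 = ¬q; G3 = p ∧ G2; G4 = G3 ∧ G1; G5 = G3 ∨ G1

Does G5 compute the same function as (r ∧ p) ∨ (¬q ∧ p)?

G1 = p ∧ r
G2 = ¬q
G3 = p ∧ G2 = p ∧ ¬q
G5 = G3 ∨ G1 = (p ∧ ¬q) ∨ (p ∧ r)
At p=0, q=0, r=0, s=0: circuit gives 0, formula gives 0.
At p=1, q=0, r=0, s=0: circuit gives 1, formula gives 1.
Agrees on all 16 inputs.

Yes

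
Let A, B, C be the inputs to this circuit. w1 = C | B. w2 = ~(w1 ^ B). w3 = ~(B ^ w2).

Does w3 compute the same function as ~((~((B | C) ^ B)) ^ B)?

Yes

w1 = C | B
w2 = ~(w1 ^ B) = ~((C | B) ^ B)
w3 = ~(B ^ w2) = ~(B ^ (~((C | B) ^ B)))
At A=0, B=0, C=0: circuit gives 0, formula gives 0.
At A=0, B=0, C=1: circuit gives 1, formula gives 1.
Agrees on all 8 inputs.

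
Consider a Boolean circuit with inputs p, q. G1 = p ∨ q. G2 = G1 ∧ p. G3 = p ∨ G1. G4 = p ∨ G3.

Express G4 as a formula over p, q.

p ∨ (p ∨ (p ∨ q))

G1 = p ∨ q
G3 = p ∨ G1 = p ∨ (p ∨ q)
G4 = p ∨ G3 = p ∨ (p ∨ (p ∨ q))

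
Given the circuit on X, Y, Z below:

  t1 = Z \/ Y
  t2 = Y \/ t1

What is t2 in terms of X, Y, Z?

t1 = Z \/ Y
t2 = Y \/ t1 = Y \/ (Z \/ Y)

Y \/ (Z \/ Y)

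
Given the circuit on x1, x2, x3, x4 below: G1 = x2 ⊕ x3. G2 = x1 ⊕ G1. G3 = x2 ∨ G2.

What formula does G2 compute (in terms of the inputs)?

G1 = x2 ⊕ x3
G2 = x1 ⊕ G1 = x1 ⊕ (x2 ⊕ x3)

x1 ⊕ (x2 ⊕ x3)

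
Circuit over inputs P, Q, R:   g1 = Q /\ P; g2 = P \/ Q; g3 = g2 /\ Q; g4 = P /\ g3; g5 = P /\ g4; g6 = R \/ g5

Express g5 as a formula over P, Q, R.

g2 = P \/ Q
g3 = g2 /\ Q = (P \/ Q) /\ Q
g4 = P /\ g3 = P /\ ((P \/ Q) /\ Q)
g5 = P /\ g4 = P /\ (P /\ ((P \/ Q) /\ Q))

P /\ (P /\ ((P \/ Q) /\ Q))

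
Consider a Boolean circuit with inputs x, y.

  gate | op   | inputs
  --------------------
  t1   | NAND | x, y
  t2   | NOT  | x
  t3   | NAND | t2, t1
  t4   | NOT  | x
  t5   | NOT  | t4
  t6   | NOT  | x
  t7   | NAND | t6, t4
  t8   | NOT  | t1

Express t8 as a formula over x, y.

t1 = x NAND y
t8 = NOT t1 = NOT (x NAND y)

NOT (x NAND y)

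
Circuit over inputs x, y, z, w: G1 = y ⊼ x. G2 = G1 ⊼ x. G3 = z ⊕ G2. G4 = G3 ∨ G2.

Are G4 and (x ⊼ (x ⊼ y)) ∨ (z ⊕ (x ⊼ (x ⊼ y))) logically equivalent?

G1 = y ⊼ x
G2 = G1 ⊼ x = (y ⊼ x) ⊼ x
G3 = z ⊕ G2 = z ⊕ ((y ⊼ x) ⊼ x)
G4 = G3 ∨ G2 = (z ⊕ ((y ⊼ x) ⊼ x)) ∨ ((y ⊼ x) ⊼ x)
At x=1, y=0, z=0, w=0: circuit gives 0, formula gives 0.
At x=0, y=0, z=0, w=0: circuit gives 1, formula gives 1.
Agrees on all 16 inputs.

Yes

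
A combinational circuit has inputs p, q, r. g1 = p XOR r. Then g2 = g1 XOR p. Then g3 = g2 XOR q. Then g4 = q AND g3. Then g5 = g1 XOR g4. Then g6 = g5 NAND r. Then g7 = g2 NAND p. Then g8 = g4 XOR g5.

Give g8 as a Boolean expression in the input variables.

(q AND (((p XOR r) XOR p) XOR q)) XOR ((p XOR r) XOR (q AND (((p XOR r) XOR p) XOR q)))

g1 = p XOR r
g2 = g1 XOR p = (p XOR r) XOR p
g3 = g2 XOR q = ((p XOR r) XOR p) XOR q
g4 = q AND g3 = q AND (((p XOR r) XOR p) XOR q)
g5 = g1 XOR g4 = (p XOR r) XOR (q AND (((p XOR r) XOR p) XOR q))
g8 = g4 XOR g5 = (q AND (((p XOR r) XOR p) XOR q)) XOR ((p XOR r) XOR (q AND (((p XOR r) XOR p) XOR q)))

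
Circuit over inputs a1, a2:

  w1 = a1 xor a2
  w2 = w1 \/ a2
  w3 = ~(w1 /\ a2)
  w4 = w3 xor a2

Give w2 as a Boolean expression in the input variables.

(a1 xor a2) \/ a2

w1 = a1 xor a2
w2 = w1 \/ a2 = (a1 xor a2) \/ a2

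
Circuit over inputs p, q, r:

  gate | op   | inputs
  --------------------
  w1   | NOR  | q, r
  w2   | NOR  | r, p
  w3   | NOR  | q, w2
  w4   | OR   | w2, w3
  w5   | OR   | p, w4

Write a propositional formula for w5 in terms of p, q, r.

p OR ((r NOR p) OR (q NOR (r NOR p)))

w2 = r NOR p
w3 = q NOR w2 = q NOR (r NOR p)
w4 = w2 OR w3 = (r NOR p) OR (q NOR (r NOR p))
w5 = p OR w4 = p OR ((r NOR p) OR (q NOR (r NOR p)))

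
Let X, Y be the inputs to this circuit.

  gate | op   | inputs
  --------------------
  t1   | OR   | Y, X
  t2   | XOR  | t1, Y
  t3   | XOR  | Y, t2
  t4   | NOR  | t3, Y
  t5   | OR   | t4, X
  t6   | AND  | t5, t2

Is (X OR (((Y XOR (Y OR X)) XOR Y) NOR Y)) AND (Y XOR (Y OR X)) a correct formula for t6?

t1 = Y OR X
t2 = t1 XOR Y = (Y OR X) XOR Y
t3 = Y XOR t2 = Y XOR ((Y OR X) XOR Y)
t4 = t3 NOR Y = (Y XOR ((Y OR X) XOR Y)) NOR Y
t5 = t4 OR X = ((Y XOR ((Y OR X) XOR Y)) NOR Y) OR X
t6 = t5 AND t2 = (((Y XOR ((Y OR X) XOR Y)) NOR Y) OR X) AND ((Y OR X) XOR Y)
At X=0, Y=0: circuit gives 0, formula gives 0.
At X=1, Y=0: circuit gives 1, formula gives 1.
Agrees on all 4 inputs.

Yes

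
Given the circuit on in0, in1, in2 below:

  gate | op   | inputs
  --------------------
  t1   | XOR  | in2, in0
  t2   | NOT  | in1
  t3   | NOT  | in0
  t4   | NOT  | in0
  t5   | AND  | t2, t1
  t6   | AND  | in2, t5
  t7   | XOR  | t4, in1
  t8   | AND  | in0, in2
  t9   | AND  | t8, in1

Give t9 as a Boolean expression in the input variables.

(in0 AND in2) AND in1

t8 = in0 AND in2
t9 = t8 AND in1 = (in0 AND in2) AND in1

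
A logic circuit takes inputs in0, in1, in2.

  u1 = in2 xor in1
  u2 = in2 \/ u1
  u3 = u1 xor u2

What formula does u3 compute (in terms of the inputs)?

u1 = in2 xor in1
u2 = in2 \/ u1 = in2 \/ (in2 xor in1)
u3 = u1 xor u2 = (in2 xor in1) xor (in2 \/ (in2 xor in1))

(in2 xor in1) xor (in2 \/ (in2 xor in1))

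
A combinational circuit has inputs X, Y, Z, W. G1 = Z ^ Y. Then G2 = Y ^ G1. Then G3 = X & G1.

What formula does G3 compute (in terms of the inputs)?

X & (Z ^ Y)

G1 = Z ^ Y
G3 = X & G1 = X & (Z ^ Y)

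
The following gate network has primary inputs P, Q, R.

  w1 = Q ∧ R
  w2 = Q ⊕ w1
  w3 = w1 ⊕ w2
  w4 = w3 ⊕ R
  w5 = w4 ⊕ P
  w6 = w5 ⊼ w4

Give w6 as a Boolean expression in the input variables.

((((Q ∧ R) ⊕ (Q ⊕ (Q ∧ R))) ⊕ R) ⊕ P) ⊼ (((Q ∧ R) ⊕ (Q ⊕ (Q ∧ R))) ⊕ R)

w1 = Q ∧ R
w2 = Q ⊕ w1 = Q ⊕ (Q ∧ R)
w3 = w1 ⊕ w2 = (Q ∧ R) ⊕ (Q ⊕ (Q ∧ R))
w4 = w3 ⊕ R = ((Q ∧ R) ⊕ (Q ⊕ (Q ∧ R))) ⊕ R
w5 = w4 ⊕ P = (((Q ∧ R) ⊕ (Q ⊕ (Q ∧ R))) ⊕ R) ⊕ P
w6 = w5 ⊼ w4 = ((((Q ∧ R) ⊕ (Q ⊕ (Q ∧ R))) ⊕ R) ⊕ P) ⊼ (((Q ∧ R) ⊕ (Q ⊕ (Q ∧ R))) ⊕ R)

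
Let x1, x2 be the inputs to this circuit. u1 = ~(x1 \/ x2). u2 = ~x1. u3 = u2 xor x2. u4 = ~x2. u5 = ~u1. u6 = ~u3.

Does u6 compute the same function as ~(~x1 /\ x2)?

No

u2 = ~x1
u3 = u2 xor x2 = ~x1 xor x2
u6 = ~u3 = ~(~x1 xor x2)
At x1=0, x2=0: circuit gives 0, formula gives 1.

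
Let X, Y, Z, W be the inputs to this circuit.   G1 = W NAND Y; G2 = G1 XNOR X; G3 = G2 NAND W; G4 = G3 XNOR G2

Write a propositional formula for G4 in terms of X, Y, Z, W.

(((W NAND Y) XNOR X) NAND W) XNOR ((W NAND Y) XNOR X)

G1 = W NAND Y
G2 = G1 XNOR X = (W NAND Y) XNOR X
G3 = G2 NAND W = ((W NAND Y) XNOR X) NAND W
G4 = G3 XNOR G2 = (((W NAND Y) XNOR X) NAND W) XNOR ((W NAND Y) XNOR X)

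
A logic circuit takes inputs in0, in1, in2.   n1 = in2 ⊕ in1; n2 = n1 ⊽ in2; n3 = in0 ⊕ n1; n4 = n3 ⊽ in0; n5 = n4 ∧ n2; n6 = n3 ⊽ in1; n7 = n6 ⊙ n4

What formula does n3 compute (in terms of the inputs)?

n1 = in2 ⊕ in1
n3 = in0 ⊕ n1 = in0 ⊕ (in2 ⊕ in1)

in0 ⊕ (in2 ⊕ in1)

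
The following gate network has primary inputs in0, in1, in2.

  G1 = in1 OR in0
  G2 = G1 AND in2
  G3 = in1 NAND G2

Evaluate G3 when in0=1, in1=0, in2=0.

G1 = 0 OR 1 = 1
G2 = 1 AND 0 = 0
G3 = 0 NAND 0 = 1

1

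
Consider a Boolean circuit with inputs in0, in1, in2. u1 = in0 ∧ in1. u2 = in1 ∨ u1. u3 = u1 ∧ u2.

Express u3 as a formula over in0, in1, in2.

(in0 ∧ in1) ∧ (in1 ∨ (in0 ∧ in1))

u1 = in0 ∧ in1
u2 = in1 ∨ u1 = in1 ∨ (in0 ∧ in1)
u3 = u1 ∧ u2 = (in0 ∧ in1) ∧ (in1 ∨ (in0 ∧ in1))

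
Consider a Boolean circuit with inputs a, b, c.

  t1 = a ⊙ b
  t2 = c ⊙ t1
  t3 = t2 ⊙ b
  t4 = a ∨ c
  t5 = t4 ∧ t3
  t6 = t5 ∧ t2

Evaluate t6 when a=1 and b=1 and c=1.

t1 = 1 ⊙ 1 = 1
t2 = 1 ⊙ 1 = 1
t3 = 1 ⊙ 1 = 1
t4 = 1 ∨ 1 = 1
t5 = 1 ∧ 1 = 1
t6 = 1 ∧ 1 = 1

1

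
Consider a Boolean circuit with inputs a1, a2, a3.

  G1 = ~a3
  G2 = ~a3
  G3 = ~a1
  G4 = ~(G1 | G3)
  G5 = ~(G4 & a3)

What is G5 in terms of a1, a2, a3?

~((~(~a3 | ~a1)) & a3)

G1 = ~a3
G3 = ~a1
G4 = ~(G1 | G3) = ~(~a3 | ~a1)
G5 = ~(G4 & a3) = ~((~(~a3 | ~a1)) & a3)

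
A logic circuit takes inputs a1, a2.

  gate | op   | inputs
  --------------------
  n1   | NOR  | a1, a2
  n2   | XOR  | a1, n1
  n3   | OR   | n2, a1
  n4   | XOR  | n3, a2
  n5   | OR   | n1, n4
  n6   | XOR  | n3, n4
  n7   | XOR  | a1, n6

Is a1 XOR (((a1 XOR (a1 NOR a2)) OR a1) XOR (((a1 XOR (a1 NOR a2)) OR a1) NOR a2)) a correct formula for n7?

No

n1 = a1 NOR a2
n2 = a1 XOR n1 = a1 XOR (a1 NOR a2)
n3 = n2 OR a1 = (a1 XOR (a1 NOR a2)) OR a1
n4 = n3 XOR a2 = ((a1 XOR (a1 NOR a2)) OR a1) XOR a2
n6 = n3 XOR n4 = ((a1 XOR (a1 NOR a2)) OR a1) XOR (((a1 XOR (a1 NOR a2)) OR a1) XOR a2)
n7 = a1 XOR n6 = a1 XOR (((a1 XOR (a1 NOR a2)) OR a1) XOR (((a1 XOR (a1 NOR a2)) OR a1) XOR a2))
At a1=0, a2=0: circuit gives 0, formula gives 1.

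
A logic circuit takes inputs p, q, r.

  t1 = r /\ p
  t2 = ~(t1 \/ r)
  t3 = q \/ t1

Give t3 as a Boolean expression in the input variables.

t1 = r /\ p
t3 = q \/ t1 = q \/ (r /\ p)

q \/ (r /\ p)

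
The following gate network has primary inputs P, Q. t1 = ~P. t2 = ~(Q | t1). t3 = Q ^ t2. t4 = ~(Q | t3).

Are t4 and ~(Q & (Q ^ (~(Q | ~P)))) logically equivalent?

No

t1 = ~P
t2 = ~(Q | t1) = ~(Q | ~P)
t3 = Q ^ t2 = Q ^ (~(Q | ~P))
t4 = ~(Q | t3) = ~(Q | (Q ^ (~(Q | ~P))))
At P=1, Q=0: circuit gives 0, formula gives 1.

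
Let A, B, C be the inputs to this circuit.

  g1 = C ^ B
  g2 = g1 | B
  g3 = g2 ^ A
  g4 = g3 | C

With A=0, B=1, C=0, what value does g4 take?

g1 = 0 ^ 1 = 1
g2 = 1 | 1 = 1
g3 = 1 ^ 0 = 1
g4 = 1 | 0 = 1

1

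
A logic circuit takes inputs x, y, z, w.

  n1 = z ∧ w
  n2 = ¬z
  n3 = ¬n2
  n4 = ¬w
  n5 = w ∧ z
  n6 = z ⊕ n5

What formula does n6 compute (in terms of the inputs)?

n5 = w ∧ z
n6 = z ⊕ n5 = z ⊕ (w ∧ z)

z ⊕ (w ∧ z)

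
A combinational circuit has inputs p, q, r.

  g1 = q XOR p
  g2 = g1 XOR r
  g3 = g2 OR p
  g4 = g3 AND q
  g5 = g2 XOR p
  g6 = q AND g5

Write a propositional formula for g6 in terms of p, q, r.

q AND (((q XOR p) XOR r) XOR p)

g1 = q XOR p
g2 = g1 XOR r = (q XOR p) XOR r
g5 = g2 XOR p = ((q XOR p) XOR r) XOR p
g6 = q AND g5 = q AND (((q XOR p) XOR r) XOR p)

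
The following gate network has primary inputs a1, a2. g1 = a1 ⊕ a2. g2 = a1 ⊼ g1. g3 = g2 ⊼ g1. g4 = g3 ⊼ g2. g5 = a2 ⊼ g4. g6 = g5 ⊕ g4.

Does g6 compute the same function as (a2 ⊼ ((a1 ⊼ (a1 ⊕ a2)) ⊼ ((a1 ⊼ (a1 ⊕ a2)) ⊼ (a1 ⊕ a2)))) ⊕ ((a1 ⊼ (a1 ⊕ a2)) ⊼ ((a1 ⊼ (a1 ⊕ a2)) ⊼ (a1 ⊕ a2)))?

Yes

g1 = a1 ⊕ a2
g2 = a1 ⊼ g1 = a1 ⊼ (a1 ⊕ a2)
g3 = g2 ⊼ g1 = (a1 ⊼ (a1 ⊕ a2)) ⊼ (a1 ⊕ a2)
g4 = g3 ⊼ g2 = ((a1 ⊼ (a1 ⊕ a2)) ⊼ (a1 ⊕ a2)) ⊼ (a1 ⊼ (a1 ⊕ a2))
g5 = a2 ⊼ g4 = a2 ⊼ (((a1 ⊼ (a1 ⊕ a2)) ⊼ (a1 ⊕ a2)) ⊼ (a1 ⊼ (a1 ⊕ a2)))
g6 = g5 ⊕ g4 = (a2 ⊼ (((a1 ⊼ (a1 ⊕ a2)) ⊼ (a1 ⊕ a2)) ⊼ (a1 ⊼ (a1 ⊕ a2)))) ⊕ (((a1 ⊼ (a1 ⊕ a2)) ⊼ (a1 ⊕ a2)) ⊼ (a1 ⊼ (a1 ⊕ a2)))
At a1=1, a2=0: circuit gives 0, formula gives 0.
At a1=0, a2=0: circuit gives 1, formula gives 1.
Agrees on all 4 inputs.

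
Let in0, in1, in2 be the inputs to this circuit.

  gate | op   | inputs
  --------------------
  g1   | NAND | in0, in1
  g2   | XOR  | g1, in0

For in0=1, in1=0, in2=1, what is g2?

0

g1 = 1 NAND 0 = 1
g2 = 1 XOR 1 = 0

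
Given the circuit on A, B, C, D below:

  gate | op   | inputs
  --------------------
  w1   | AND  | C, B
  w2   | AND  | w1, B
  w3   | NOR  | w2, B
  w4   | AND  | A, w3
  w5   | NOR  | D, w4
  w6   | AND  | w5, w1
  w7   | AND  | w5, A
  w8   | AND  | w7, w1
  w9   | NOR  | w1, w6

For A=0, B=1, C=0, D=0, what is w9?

1

w1 = 0 AND 1 = 0
w2 = 0 AND 1 = 0
w3 = 0 NOR 1 = 0
w4 = 0 AND 0 = 0
w5 = 0 NOR 0 = 1
w6 = 1 AND 0 = 0
w9 = 0 NOR 0 = 1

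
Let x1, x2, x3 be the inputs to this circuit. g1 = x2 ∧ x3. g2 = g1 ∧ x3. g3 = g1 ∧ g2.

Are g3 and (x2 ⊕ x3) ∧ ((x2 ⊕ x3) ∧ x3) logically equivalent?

g1 = x2 ∧ x3
g2 = g1 ∧ x3 = (x2 ∧ x3) ∧ x3
g3 = g1 ∧ g2 = (x2 ∧ x3) ∧ ((x2 ∧ x3) ∧ x3)
At x1=0, x2=0, x3=1: circuit gives 0, formula gives 1.

No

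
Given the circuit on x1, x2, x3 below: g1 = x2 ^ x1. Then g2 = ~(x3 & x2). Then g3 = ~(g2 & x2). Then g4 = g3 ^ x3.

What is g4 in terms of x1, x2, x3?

(~((~(x3 & x2)) & x2)) ^ x3

g2 = ~(x3 & x2)
g3 = ~(g2 & x2) = ~((~(x3 & x2)) & x2)
g4 = g3 ^ x3 = (~((~(x3 & x2)) & x2)) ^ x3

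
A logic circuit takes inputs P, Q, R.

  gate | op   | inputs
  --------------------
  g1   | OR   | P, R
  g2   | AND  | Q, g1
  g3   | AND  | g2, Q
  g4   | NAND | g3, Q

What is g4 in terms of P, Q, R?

((Q AND (P OR R)) AND Q) NAND Q

g1 = P OR R
g2 = Q AND g1 = Q AND (P OR R)
g3 = g2 AND Q = (Q AND (P OR R)) AND Q
g4 = g3 NAND Q = ((Q AND (P OR R)) AND Q) NAND Q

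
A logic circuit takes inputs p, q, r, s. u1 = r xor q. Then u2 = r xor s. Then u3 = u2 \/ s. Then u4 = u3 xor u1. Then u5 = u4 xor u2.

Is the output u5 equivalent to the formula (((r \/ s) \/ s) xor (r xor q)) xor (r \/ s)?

u1 = r xor q
u2 = r xor s
u3 = u2 \/ s = (r xor s) \/ s
u4 = u3 xor u1 = ((r xor s) \/ s) xor (r xor q)
u5 = u4 xor u2 = (((r xor s) \/ s) xor (r xor q)) xor (r xor s)
At p=0, q=0, r=1, s=1: circuit gives 0, formula gives 1.

No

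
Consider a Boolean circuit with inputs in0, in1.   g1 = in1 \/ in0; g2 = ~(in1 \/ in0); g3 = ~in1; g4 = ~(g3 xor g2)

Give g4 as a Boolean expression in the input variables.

g2 = ~(in1 \/ in0)
g3 = ~in1
g4 = ~(g3 xor g2) = ~(~in1 xor (~(in1 \/ in0)))

~(~in1 xor (~(in1 \/ in0)))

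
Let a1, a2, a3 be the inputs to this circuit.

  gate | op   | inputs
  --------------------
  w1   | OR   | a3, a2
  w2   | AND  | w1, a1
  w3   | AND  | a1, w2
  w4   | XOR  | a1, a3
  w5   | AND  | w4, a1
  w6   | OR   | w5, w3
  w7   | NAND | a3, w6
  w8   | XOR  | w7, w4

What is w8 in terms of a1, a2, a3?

(a3 NAND (((a1 XOR a3) AND a1) OR (a1 AND ((a3 OR a2) AND a1)))) XOR (a1 XOR a3)

w1 = a3 OR a2
w2 = w1 AND a1 = (a3 OR a2) AND a1
w3 = a1 AND w2 = a1 AND ((a3 OR a2) AND a1)
w4 = a1 XOR a3
w5 = w4 AND a1 = (a1 XOR a3) AND a1
w6 = w5 OR w3 = ((a1 XOR a3) AND a1) OR (a1 AND ((a3 OR a2) AND a1))
w7 = a3 NAND w6 = a3 NAND (((a1 XOR a3) AND a1) OR (a1 AND ((a3 OR a2) AND a1)))
w8 = w7 XOR w4 = (a3 NAND (((a1 XOR a3) AND a1) OR (a1 AND ((a3 OR a2) AND a1)))) XOR (a1 XOR a3)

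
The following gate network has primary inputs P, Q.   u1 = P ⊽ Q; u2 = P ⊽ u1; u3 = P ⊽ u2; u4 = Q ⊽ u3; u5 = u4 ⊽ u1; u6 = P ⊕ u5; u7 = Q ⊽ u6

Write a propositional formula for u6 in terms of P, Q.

u1 = P ⊽ Q
u2 = P ⊽ u1 = P ⊽ (P ⊽ Q)
u3 = P ⊽ u2 = P ⊽ (P ⊽ (P ⊽ Q))
u4 = Q ⊽ u3 = Q ⊽ (P ⊽ (P ⊽ (P ⊽ Q)))
u5 = u4 ⊽ u1 = (Q ⊽ (P ⊽ (P ⊽ (P ⊽ Q)))) ⊽ (P ⊽ Q)
u6 = P ⊕ u5 = P ⊕ ((Q ⊽ (P ⊽ (P ⊽ (P ⊽ Q)))) ⊽ (P ⊽ Q))

P ⊕ ((Q ⊽ (P ⊽ (P ⊽ (P ⊽ Q)))) ⊽ (P ⊽ Q))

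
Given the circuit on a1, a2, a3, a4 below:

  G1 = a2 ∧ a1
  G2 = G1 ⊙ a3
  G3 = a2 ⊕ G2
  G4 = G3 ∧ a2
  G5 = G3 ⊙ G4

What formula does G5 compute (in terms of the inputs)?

G1 = a2 ∧ a1
G2 = G1 ⊙ a3 = (a2 ∧ a1) ⊙ a3
G3 = a2 ⊕ G2 = a2 ⊕ ((a2 ∧ a1) ⊙ a3)
G4 = G3 ∧ a2 = (a2 ⊕ ((a2 ∧ a1) ⊙ a3)) ∧ a2
G5 = G3 ⊙ G4 = (a2 ⊕ ((a2 ∧ a1) ⊙ a3)) ⊙ ((a2 ⊕ ((a2 ∧ a1) ⊙ a3)) ∧ a2)

(a2 ⊕ ((a2 ∧ a1) ⊙ a3)) ⊙ ((a2 ⊕ ((a2 ∧ a1) ⊙ a3)) ∧ a2)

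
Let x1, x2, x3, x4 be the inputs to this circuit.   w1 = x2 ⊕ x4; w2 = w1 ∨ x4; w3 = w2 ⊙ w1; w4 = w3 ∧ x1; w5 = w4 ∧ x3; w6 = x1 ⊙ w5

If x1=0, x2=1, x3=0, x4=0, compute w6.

1

w1 = 1 ⊕ 0 = 1
w2 = 1 ∨ 0 = 1
w3 = 1 ⊙ 1 = 1
w4 = 1 ∧ 0 = 0
w5 = 0 ∧ 0 = 0
w6 = 0 ⊙ 0 = 1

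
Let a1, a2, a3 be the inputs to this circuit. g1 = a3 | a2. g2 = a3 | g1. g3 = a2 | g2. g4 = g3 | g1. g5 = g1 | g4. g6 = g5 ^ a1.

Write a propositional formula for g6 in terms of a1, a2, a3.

((a3 | a2) | ((a2 | (a3 | (a3 | a2))) | (a3 | a2))) ^ a1

g1 = a3 | a2
g2 = a3 | g1 = a3 | (a3 | a2)
g3 = a2 | g2 = a2 | (a3 | (a3 | a2))
g4 = g3 | g1 = (a2 | (a3 | (a3 | a2))) | (a3 | a2)
g5 = g1 | g4 = (a3 | a2) | ((a2 | (a3 | (a3 | a2))) | (a3 | a2))
g6 = g5 ^ a1 = ((a3 | a2) | ((a2 | (a3 | (a3 | a2))) | (a3 | a2))) ^ a1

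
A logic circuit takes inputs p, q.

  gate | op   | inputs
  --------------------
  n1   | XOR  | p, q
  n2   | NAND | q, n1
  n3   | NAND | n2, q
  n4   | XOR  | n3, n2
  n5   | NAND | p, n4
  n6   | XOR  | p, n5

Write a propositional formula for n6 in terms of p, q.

p XOR (p NAND (((q NAND (p XOR q)) NAND q) XOR (q NAND (p XOR q))))

n1 = p XOR q
n2 = q NAND n1 = q NAND (p XOR q)
n3 = n2 NAND q = (q NAND (p XOR q)) NAND q
n4 = n3 XOR n2 = ((q NAND (p XOR q)) NAND q) XOR (q NAND (p XOR q))
n5 = p NAND n4 = p NAND (((q NAND (p XOR q)) NAND q) XOR (q NAND (p XOR q)))
n6 = p XOR n5 = p XOR (p NAND (((q NAND (p XOR q)) NAND q) XOR (q NAND (p XOR q))))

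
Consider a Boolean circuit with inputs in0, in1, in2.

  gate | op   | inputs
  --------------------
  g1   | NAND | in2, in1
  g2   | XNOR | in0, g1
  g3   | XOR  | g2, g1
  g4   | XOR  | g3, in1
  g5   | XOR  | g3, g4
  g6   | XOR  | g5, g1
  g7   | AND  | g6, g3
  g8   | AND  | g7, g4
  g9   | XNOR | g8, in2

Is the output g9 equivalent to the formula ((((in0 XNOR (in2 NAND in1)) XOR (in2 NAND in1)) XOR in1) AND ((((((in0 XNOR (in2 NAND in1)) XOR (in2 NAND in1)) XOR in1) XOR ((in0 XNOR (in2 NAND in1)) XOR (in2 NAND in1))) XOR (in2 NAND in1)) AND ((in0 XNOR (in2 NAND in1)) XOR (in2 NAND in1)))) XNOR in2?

g1 = in2 NAND in1
g2 = in0 XNOR g1 = in0 XNOR (in2 NAND in1)
g3 = g2 XOR g1 = (in0 XNOR (in2 NAND in1)) XOR (in2 NAND in1)
g4 = g3 XOR in1 = ((in0 XNOR (in2 NAND in1)) XOR (in2 NAND in1)) XOR in1
g5 = g3 XOR g4 = ((in0 XNOR (in2 NAND in1)) XOR (in2 NAND in1)) XOR (((in0 XNOR (in2 NAND in1)) XOR (in2 NAND in1)) XOR in1)
g6 = g5 XOR g1 = (((in0 XNOR (in2 NAND in1)) XOR (in2 NAND in1)) XOR (((in0 XNOR (in2 NAND in1)) XOR (in2 NAND in1)) XOR in1)) XOR (in2 NAND in1)
g7 = g6 AND g3 = ((((in0 XNOR (in2 NAND in1)) XOR (in2 NAND in1)) XOR (((in0 XNOR (in2 NAND in1)) XOR (in2 NAND in1)) XOR in1)) XOR (in2 NAND in1)) AND ((in0 XNOR (in2 NAND in1)) XOR (in2 NAND in1))
g8 = g7 AND g4 = (((((in0 XNOR (in2 NAND in1)) XOR (in2 NAND in1)) XOR (((in0 XNOR (in2 NAND in1)) XOR (in2 NAND in1)) XOR in1)) XOR (in2 NAND in1)) AND ((in0 XNOR (in2 NAND in1)) XOR (in2 NAND in1))) AND (((in0 XNOR (in2 NAND in1)) XOR (in2 NAND in1)) XOR in1)
g9 = g8 XNOR in2 = ((((((in0 XNOR (in2 NAND in1)) XOR (in2 NAND in1)) XOR (((in0 XNOR (in2 NAND in1)) XOR (in2 NAND in1)) XOR in1)) XOR (in2 NAND in1)) AND ((in0 XNOR (in2 NAND in1)) XOR (in2 NAND in1))) AND (((in0 XNOR (in2 NAND in1)) XOR (in2 NAND in1)) XOR in1)) XNOR in2
At in0=0, in1=0, in2=0: circuit gives 0, formula gives 0.
At in0=0, in1=0, in2=1: circuit gives 1, formula gives 1.
Agrees on all 8 inputs.

Yes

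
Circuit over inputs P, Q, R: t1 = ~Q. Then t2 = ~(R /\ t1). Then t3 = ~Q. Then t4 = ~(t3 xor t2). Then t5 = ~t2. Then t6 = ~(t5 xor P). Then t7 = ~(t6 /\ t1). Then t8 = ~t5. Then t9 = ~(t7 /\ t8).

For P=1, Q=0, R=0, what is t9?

t1 = ~0 = 1
t2 = ~(0 /\ 1) = 1
t5 = ~1 = 0
t6 = ~(0 xor 1) = 0
t7 = ~(0 /\ 1) = 1
t8 = ~0 = 1
t9 = ~(1 /\ 1) = 0

0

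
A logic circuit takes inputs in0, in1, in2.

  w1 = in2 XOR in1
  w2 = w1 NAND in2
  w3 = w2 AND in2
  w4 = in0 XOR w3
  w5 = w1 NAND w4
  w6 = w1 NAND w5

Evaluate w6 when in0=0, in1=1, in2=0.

w1 = 0 XOR 1 = 1
w2 = 1 NAND 0 = 1
w3 = 1 AND 0 = 0
w4 = 0 XOR 0 = 0
w5 = 1 NAND 0 = 1
w6 = 1 NAND 1 = 0

0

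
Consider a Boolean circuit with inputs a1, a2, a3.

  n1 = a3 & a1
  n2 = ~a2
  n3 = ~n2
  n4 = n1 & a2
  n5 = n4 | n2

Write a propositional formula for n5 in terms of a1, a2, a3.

((a3 & a1) & a2) | ~a2

n1 = a3 & a1
n2 = ~a2
n4 = n1 & a2 = (a3 & a1) & a2
n5 = n4 | n2 = ((a3 & a1) & a2) | ~a2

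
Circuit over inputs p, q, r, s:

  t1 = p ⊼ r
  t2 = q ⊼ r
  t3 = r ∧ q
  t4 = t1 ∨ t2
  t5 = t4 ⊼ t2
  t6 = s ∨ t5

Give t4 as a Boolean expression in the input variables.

t1 = p ⊼ r
t2 = q ⊼ r
t4 = t1 ∨ t2 = (p ⊼ r) ∨ (q ⊼ r)

(p ⊼ r) ∨ (q ⊼ r)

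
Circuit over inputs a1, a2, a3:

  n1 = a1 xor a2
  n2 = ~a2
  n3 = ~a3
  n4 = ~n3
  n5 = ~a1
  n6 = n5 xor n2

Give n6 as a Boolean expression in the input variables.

n2 = ~a2
n5 = ~a1
n6 = n5 xor n2 = ~a1 xor ~a2

~a1 xor ~a2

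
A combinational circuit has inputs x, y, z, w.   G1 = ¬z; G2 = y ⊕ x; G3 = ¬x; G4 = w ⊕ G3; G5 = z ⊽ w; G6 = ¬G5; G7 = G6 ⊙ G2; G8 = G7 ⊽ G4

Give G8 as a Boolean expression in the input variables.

(¬(z ⊽ w) ⊙ (y ⊕ x)) ⊽ (w ⊕ ¬x)

G2 = y ⊕ x
G3 = ¬x
G4 = w ⊕ G3 = w ⊕ ¬x
G5 = z ⊽ w
G6 = ¬G5 = ¬(z ⊽ w)
G7 = G6 ⊙ G2 = ¬(z ⊽ w) ⊙ (y ⊕ x)
G8 = G7 ⊽ G4 = (¬(z ⊽ w) ⊙ (y ⊕ x)) ⊽ (w ⊕ ¬x)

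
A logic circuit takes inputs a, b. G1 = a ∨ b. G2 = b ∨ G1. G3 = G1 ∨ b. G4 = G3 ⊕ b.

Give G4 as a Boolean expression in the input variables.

((a ∨ b) ∨ b) ⊕ b

G1 = a ∨ b
G3 = G1 ∨ b = (a ∨ b) ∨ b
G4 = G3 ⊕ b = ((a ∨ b) ∨ b) ⊕ b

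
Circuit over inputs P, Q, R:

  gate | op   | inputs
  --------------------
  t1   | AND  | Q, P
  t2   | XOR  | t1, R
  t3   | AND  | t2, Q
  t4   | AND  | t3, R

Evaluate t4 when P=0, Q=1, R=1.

1

t1 = 1 AND 0 = 0
t2 = 0 XOR 1 = 1
t3 = 1 AND 1 = 1
t4 = 1 AND 1 = 1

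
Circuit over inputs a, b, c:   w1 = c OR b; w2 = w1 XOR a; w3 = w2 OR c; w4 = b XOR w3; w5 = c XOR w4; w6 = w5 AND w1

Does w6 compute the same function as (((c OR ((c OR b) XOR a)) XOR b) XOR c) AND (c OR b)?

Yes

w1 = c OR b
w2 = w1 XOR a = (c OR b) XOR a
w3 = w2 OR c = ((c OR b) XOR a) OR c
w4 = b XOR w3 = b XOR (((c OR b) XOR a) OR c)
w5 = c XOR w4 = c XOR (b XOR (((c OR b) XOR a) OR c))
w6 = w5 AND w1 = (c XOR (b XOR (((c OR b) XOR a) OR c))) AND (c OR b)
At a=0, b=0, c=0: circuit gives 0, formula gives 0.
At a=0, b=1, c=1: circuit gives 1, formula gives 1.
Agrees on all 8 inputs.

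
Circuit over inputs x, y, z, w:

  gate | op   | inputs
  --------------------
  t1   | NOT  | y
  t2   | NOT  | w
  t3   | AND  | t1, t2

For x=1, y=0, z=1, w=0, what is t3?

1

t1 = NOT 0 = 1
t2 = NOT 0 = 1
t3 = 1 AND 1 = 1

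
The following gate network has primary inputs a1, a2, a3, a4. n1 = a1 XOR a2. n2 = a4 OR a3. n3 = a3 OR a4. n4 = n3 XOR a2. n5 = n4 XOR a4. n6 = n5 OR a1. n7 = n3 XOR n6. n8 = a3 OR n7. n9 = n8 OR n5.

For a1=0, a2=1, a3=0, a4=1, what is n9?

1

n3 = 0 OR 1 = 1
n4 = 1 XOR 1 = 0
n5 = 0 XOR 1 = 1
n6 = 1 OR 0 = 1
n7 = 1 XOR 1 = 0
n8 = 0 OR 0 = 0
n9 = 0 OR 1 = 1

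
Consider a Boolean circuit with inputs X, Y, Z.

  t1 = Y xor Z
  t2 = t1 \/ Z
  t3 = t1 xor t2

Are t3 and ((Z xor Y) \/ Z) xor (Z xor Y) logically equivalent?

t1 = Y xor Z
t2 = t1 \/ Z = (Y xor Z) \/ Z
t3 = t1 xor t2 = (Y xor Z) xor ((Y xor Z) \/ Z)
At X=0, Y=0, Z=0: circuit gives 0, formula gives 0.
At X=0, Y=1, Z=1: circuit gives 1, formula gives 1.
Agrees on all 8 inputs.

Yes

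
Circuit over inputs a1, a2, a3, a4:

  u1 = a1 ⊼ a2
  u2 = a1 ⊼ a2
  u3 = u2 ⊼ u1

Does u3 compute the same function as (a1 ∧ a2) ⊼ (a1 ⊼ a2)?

No

u1 = a1 ⊼ a2
u2 = a1 ⊼ a2
u3 = u2 ⊼ u1 = (a1 ⊼ a2) ⊼ (a1 ⊼ a2)
At a1=0, a2=0, a3=0, a4=0: circuit gives 0, formula gives 1.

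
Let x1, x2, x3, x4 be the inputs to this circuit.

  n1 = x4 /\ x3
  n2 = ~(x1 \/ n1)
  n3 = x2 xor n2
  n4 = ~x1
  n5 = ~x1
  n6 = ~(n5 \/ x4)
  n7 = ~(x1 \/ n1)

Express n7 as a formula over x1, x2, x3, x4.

~(x1 \/ (x4 /\ x3))

n1 = x4 /\ x3
n7 = ~(x1 \/ n1) = ~(x1 \/ (x4 /\ x3))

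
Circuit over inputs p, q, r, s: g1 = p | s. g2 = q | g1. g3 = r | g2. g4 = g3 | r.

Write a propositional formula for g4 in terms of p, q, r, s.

g1 = p | s
g2 = q | g1 = q | (p | s)
g3 = r | g2 = r | (q | (p | s))
g4 = g3 | r = (r | (q | (p | s))) | r

(r | (q | (p | s))) | r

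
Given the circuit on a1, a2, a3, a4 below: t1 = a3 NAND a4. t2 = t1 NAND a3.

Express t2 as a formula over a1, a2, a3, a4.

(a3 NAND a4) NAND a3

t1 = a3 NAND a4
t2 = t1 NAND a3 = (a3 NAND a4) NAND a3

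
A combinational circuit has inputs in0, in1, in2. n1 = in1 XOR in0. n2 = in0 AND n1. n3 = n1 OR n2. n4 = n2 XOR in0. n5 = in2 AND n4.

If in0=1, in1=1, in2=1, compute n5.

n1 = 1 XOR 1 = 0
n2 = 1 AND 0 = 0
n4 = 0 XOR 1 = 1
n5 = 1 AND 1 = 1

1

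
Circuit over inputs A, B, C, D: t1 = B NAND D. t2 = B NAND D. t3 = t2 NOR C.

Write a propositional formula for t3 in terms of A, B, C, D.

(B NAND D) NOR C

t2 = B NAND D
t3 = t2 NOR C = (B NAND D) NOR C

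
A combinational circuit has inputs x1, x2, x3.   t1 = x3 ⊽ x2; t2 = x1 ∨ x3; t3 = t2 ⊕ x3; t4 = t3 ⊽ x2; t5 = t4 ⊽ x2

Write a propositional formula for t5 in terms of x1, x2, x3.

t2 = x1 ∨ x3
t3 = t2 ⊕ x3 = (x1 ∨ x3) ⊕ x3
t4 = t3 ⊽ x2 = ((x1 ∨ x3) ⊕ x3) ⊽ x2
t5 = t4 ⊽ x2 = (((x1 ∨ x3) ⊕ x3) ⊽ x2) ⊽ x2

(((x1 ∨ x3) ⊕ x3) ⊽ x2) ⊽ x2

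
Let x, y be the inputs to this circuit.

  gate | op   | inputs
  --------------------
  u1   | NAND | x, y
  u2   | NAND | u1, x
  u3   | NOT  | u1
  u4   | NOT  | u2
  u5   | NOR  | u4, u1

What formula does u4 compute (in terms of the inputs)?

NOT ((x NAND y) NAND x)

u1 = x NAND y
u2 = u1 NAND x = (x NAND y) NAND x
u4 = NOT u2 = NOT ((x NAND y) NAND x)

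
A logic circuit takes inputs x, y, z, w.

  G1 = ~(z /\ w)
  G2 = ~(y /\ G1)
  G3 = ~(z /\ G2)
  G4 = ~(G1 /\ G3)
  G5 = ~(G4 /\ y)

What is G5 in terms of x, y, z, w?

~((~((~(z /\ w)) /\ (~(z /\ (~(y /\ (~(z /\ w)))))))) /\ y)

G1 = ~(z /\ w)
G2 = ~(y /\ G1) = ~(y /\ (~(z /\ w)))
G3 = ~(z /\ G2) = ~(z /\ (~(y /\ (~(z /\ w)))))
G4 = ~(G1 /\ G3) = ~((~(z /\ w)) /\ (~(z /\ (~(y /\ (~(z /\ w)))))))
G5 = ~(G4 /\ y) = ~((~((~(z /\ w)) /\ (~(z /\ (~(y /\ (~(z /\ w)))))))) /\ y)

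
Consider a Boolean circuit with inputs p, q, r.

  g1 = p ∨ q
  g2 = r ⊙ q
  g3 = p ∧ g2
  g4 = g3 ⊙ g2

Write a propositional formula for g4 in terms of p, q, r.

g2 = r ⊙ q
g3 = p ∧ g2 = p ∧ (r ⊙ q)
g4 = g3 ⊙ g2 = (p ∧ (r ⊙ q)) ⊙ (r ⊙ q)

(p ∧ (r ⊙ q)) ⊙ (r ⊙ q)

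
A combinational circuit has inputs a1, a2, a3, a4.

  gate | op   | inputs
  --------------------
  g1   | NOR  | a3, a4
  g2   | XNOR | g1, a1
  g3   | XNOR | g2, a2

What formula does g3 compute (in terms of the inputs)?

((a3 NOR a4) XNOR a1) XNOR a2

g1 = a3 NOR a4
g2 = g1 XNOR a1 = (a3 NOR a4) XNOR a1
g3 = g2 XNOR a2 = ((a3 NOR a4) XNOR a1) XNOR a2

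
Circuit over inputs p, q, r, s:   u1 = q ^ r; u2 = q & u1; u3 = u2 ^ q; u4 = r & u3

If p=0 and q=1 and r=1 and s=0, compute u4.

1

u1 = 1 ^ 1 = 0
u2 = 1 & 0 = 0
u3 = 0 ^ 1 = 1
u4 = 1 & 1 = 1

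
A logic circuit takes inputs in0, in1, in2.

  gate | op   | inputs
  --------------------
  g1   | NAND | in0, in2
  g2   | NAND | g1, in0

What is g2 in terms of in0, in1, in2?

g1 = in0 NAND in2
g2 = g1 NAND in0 = (in0 NAND in2) NAND in0

(in0 NAND in2) NAND in0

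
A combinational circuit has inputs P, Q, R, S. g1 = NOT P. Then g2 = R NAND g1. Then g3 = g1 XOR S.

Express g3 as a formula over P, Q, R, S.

g1 = NOT P
g3 = g1 XOR S = NOT P XOR S

NOT P XOR S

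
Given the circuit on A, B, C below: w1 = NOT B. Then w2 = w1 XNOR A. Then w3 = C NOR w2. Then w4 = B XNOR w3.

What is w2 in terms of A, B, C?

w1 = NOT B
w2 = w1 XNOR A = NOT B XNOR A

NOT B XNOR A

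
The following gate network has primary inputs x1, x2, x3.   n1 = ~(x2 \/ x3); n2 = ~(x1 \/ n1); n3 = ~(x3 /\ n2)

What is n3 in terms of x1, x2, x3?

~(x3 /\ (~(x1 \/ (~(x2 \/ x3)))))

n1 = ~(x2 \/ x3)
n2 = ~(x1 \/ n1) = ~(x1 \/ (~(x2 \/ x3)))
n3 = ~(x3 /\ n2) = ~(x3 /\ (~(x1 \/ (~(x2 \/ x3)))))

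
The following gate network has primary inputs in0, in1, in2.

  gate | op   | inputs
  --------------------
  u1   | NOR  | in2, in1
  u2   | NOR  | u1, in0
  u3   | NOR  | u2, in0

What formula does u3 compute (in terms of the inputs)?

((in2 NOR in1) NOR in0) NOR in0

u1 = in2 NOR in1
u2 = u1 NOR in0 = (in2 NOR in1) NOR in0
u3 = u2 NOR in0 = ((in2 NOR in1) NOR in0) NOR in0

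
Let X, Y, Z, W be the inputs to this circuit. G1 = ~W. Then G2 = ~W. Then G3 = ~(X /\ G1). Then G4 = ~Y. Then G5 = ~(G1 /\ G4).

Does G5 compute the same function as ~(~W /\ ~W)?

No

G1 = ~W
G4 = ~Y
G5 = ~(G1 /\ G4) = ~(~W /\ ~Y)
At X=0, Y=1, Z=0, W=0: circuit gives 1, formula gives 0.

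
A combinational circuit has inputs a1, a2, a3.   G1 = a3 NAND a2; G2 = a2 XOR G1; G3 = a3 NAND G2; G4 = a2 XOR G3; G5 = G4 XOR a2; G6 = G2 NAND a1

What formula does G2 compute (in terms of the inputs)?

a2 XOR (a3 NAND a2)

G1 = a3 NAND a2
G2 = a2 XOR G1 = a2 XOR (a3 NAND a2)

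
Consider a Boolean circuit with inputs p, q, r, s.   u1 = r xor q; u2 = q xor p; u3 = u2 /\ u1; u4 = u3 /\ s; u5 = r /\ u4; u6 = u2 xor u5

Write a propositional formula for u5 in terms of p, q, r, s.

u1 = r xor q
u2 = q xor p
u3 = u2 /\ u1 = (q xor p) /\ (r xor q)
u4 = u3 /\ s = ((q xor p) /\ (r xor q)) /\ s
u5 = r /\ u4 = r /\ (((q xor p) /\ (r xor q)) /\ s)

r /\ (((q xor p) /\ (r xor q)) /\ s)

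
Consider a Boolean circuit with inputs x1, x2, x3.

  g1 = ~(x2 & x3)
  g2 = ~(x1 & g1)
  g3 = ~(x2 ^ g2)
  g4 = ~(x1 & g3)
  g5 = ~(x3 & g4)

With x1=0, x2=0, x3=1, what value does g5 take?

g1 = ~(0 & 1) = 1
g2 = ~(0 & 1) = 1
g3 = ~(0 ^ 1) = 0
g4 = ~(0 & 0) = 1
g5 = ~(1 & 1) = 0

0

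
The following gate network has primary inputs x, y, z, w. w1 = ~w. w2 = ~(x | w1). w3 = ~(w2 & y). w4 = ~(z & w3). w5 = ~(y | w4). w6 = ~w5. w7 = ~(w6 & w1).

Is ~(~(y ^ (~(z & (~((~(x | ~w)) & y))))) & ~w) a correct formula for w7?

w1 = ~w
w2 = ~(x | w1) = ~(x | ~w)
w3 = ~(w2 & y) = ~((~(x | ~w)) & y)
w4 = ~(z & w3) = ~(z & (~((~(x | ~w)) & y)))
w5 = ~(y | w4) = ~(y | (~(z & (~((~(x | ~w)) & y)))))
w6 = ~w5 = ~(~(y | (~(z & (~((~(x | ~w)) & y))))))
w7 = ~(w6 & w1) = ~(~(~(y | (~(z & (~((~(x | ~w)) & y)))))) & ~w)
At x=0, y=0, z=0, w=0: circuit gives 0, formula gives 1.

No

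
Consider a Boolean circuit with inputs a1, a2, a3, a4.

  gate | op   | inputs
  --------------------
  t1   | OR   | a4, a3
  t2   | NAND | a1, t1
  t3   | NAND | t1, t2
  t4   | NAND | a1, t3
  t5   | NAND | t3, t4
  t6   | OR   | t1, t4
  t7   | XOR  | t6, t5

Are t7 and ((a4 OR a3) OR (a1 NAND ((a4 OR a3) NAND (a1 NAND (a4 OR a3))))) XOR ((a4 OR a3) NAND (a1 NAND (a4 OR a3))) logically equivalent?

No

t1 = a4 OR a3
t2 = a1 NAND t1 = a1 NAND (a4 OR a3)
t3 = t1 NAND t2 = (a4 OR a3) NAND (a1 NAND (a4 OR a3))
t4 = a1 NAND t3 = a1 NAND ((a4 OR a3) NAND (a1 NAND (a4 OR a3)))
t5 = t3 NAND t4 = ((a4 OR a3) NAND (a1 NAND (a4 OR a3))) NAND (a1 NAND ((a4 OR a3) NAND (a1 NAND (a4 OR a3))))
t6 = t1 OR t4 = (a4 OR a3) OR (a1 NAND ((a4 OR a3) NAND (a1 NAND (a4 OR a3))))
t7 = t6 XOR t5 = ((a4 OR a3) OR (a1 NAND ((a4 OR a3) NAND (a1 NAND (a4 OR a3))))) XOR (((a4 OR a3) NAND (a1 NAND (a4 OR a3))) NAND (a1 NAND ((a4 OR a3) NAND (a1 NAND (a4 OR a3)))))
At a1=0, a2=0, a3=0, a4=0: circuit gives 1, formula gives 0.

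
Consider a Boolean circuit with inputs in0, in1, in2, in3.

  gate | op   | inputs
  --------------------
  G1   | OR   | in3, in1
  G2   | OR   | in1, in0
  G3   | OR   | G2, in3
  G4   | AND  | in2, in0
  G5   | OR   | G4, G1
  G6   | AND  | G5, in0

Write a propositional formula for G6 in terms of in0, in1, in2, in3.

((in2 AND in0) OR (in3 OR in1)) AND in0

G1 = in3 OR in1
G4 = in2 AND in0
G5 = G4 OR G1 = (in2 AND in0) OR (in3 OR in1)
G6 = G5 AND in0 = ((in2 AND in0) OR (in3 OR in1)) AND in0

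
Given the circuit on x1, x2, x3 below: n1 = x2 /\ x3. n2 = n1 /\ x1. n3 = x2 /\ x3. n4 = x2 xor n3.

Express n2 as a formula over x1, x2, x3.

n1 = x2 /\ x3
n2 = n1 /\ x1 = (x2 /\ x3) /\ x1

(x2 /\ x3) /\ x1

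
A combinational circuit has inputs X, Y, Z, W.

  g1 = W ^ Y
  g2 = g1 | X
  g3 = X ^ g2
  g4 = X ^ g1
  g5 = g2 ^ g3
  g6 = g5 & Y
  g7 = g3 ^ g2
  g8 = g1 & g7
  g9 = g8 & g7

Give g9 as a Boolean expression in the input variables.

g1 = W ^ Y
g2 = g1 | X = (W ^ Y) | X
g3 = X ^ g2 = X ^ ((W ^ Y) | X)
g7 = g3 ^ g2 = (X ^ ((W ^ Y) | X)) ^ ((W ^ Y) | X)
g8 = g1 & g7 = (W ^ Y) & ((X ^ ((W ^ Y) | X)) ^ ((W ^ Y) | X))
g9 = g8 & g7 = ((W ^ Y) & ((X ^ ((W ^ Y) | X)) ^ ((W ^ Y) | X))) & ((X ^ ((W ^ Y) | X)) ^ ((W ^ Y) | X))

((W ^ Y) & ((X ^ ((W ^ Y) | X)) ^ ((W ^ Y) | X))) & ((X ^ ((W ^ Y) | X)) ^ ((W ^ Y) | X))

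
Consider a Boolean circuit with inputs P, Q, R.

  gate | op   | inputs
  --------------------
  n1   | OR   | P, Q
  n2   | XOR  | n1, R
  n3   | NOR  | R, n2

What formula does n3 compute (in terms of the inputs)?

R NOR ((P OR Q) XOR R)

n1 = P OR Q
n2 = n1 XOR R = (P OR Q) XOR R
n3 = R NOR n2 = R NOR ((P OR Q) XOR R)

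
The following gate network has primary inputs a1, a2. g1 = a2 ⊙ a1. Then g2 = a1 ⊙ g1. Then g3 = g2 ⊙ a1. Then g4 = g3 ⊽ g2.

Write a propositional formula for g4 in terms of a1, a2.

((a1 ⊙ (a2 ⊙ a1)) ⊙ a1) ⊽ (a1 ⊙ (a2 ⊙ a1))

g1 = a2 ⊙ a1
g2 = a1 ⊙ g1 = a1 ⊙ (a2 ⊙ a1)
g3 = g2 ⊙ a1 = (a1 ⊙ (a2 ⊙ a1)) ⊙ a1
g4 = g3 ⊽ g2 = ((a1 ⊙ (a2 ⊙ a1)) ⊙ a1) ⊽ (a1 ⊙ (a2 ⊙ a1))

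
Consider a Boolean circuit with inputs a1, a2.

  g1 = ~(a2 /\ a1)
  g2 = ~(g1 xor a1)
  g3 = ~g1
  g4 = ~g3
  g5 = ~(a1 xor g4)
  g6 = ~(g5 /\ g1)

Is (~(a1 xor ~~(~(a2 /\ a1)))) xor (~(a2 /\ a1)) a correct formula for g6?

No

g1 = ~(a2 /\ a1)
g3 = ~g1 = ~(~(a2 /\ a1))
g4 = ~g3 = ~~(~(a2 /\ a1))
g5 = ~(a1 xor g4) = ~(a1 xor ~~(~(a2 /\ a1)))
g6 = ~(g5 /\ g1) = ~((~(a1 xor ~~(~(a2 /\ a1)))) /\ (~(a2 /\ a1)))
At a1=1, a2=1: circuit gives 1, formula gives 0.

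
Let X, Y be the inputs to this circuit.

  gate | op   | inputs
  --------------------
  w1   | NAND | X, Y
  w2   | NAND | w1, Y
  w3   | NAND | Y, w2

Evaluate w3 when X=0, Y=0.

w1 = 0 NAND 0 = 1
w2 = 1 NAND 0 = 1
w3 = 0 NAND 1 = 1

1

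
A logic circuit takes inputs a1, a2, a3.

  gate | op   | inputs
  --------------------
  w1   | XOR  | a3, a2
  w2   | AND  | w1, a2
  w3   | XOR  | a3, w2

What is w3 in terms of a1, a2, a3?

w1 = a3 XOR a2
w2 = w1 AND a2 = (a3 XOR a2) AND a2
w3 = a3 XOR w2 = a3 XOR ((a3 XOR a2) AND a2)

a3 XOR ((a3 XOR a2) AND a2)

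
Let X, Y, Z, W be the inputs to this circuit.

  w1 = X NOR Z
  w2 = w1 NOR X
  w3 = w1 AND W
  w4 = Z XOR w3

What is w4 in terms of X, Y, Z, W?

w1 = X NOR Z
w3 = w1 AND W = (X NOR Z) AND W
w4 = Z XOR w3 = Z XOR ((X NOR Z) AND W)

Z XOR ((X NOR Z) AND W)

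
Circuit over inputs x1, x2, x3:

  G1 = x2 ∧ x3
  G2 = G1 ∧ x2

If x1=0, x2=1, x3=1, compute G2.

1

G1 = 1 ∧ 1 = 1
G2 = 1 ∧ 1 = 1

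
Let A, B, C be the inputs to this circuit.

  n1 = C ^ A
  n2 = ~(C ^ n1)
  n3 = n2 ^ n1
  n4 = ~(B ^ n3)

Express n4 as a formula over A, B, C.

~(B ^ ((~(C ^ (C ^ A))) ^ (C ^ A)))

n1 = C ^ A
n2 = ~(C ^ n1) = ~(C ^ (C ^ A))
n3 = n2 ^ n1 = (~(C ^ (C ^ A))) ^ (C ^ A)
n4 = ~(B ^ n3) = ~(B ^ ((~(C ^ (C ^ A))) ^ (C ^ A)))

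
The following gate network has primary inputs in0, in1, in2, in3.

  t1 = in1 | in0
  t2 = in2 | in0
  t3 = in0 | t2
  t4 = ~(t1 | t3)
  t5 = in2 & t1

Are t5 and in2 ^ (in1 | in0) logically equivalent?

No

t1 = in1 | in0
t5 = in2 & t1 = in2 & (in1 | in0)
At in0=0, in1=0, in2=1, in3=0: circuit gives 0, formula gives 1.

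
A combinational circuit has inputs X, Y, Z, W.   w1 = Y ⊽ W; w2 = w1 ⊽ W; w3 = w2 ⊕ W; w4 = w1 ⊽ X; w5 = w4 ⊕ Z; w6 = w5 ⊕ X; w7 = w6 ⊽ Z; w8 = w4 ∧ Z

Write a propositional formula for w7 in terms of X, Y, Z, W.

w1 = Y ⊽ W
w4 = w1 ⊽ X = (Y ⊽ W) ⊽ X
w5 = w4 ⊕ Z = ((Y ⊽ W) ⊽ X) ⊕ Z
w6 = w5 ⊕ X = (((Y ⊽ W) ⊽ X) ⊕ Z) ⊕ X
w7 = w6 ⊽ Z = ((((Y ⊽ W) ⊽ X) ⊕ Z) ⊕ X) ⊽ Z

((((Y ⊽ W) ⊽ X) ⊕ Z) ⊕ X) ⊽ Z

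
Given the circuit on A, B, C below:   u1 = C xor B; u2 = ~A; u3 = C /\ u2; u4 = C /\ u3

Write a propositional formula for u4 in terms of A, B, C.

C /\ (C /\ ~A)

u2 = ~A
u3 = C /\ u2 = C /\ ~A
u4 = C /\ u3 = C /\ (C /\ ~A)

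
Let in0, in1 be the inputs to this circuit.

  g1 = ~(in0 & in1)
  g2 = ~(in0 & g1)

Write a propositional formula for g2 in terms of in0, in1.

g1 = ~(in0 & in1)
g2 = ~(in0 & g1) = ~(in0 & (~(in0 & in1)))

~(in0 & (~(in0 & in1)))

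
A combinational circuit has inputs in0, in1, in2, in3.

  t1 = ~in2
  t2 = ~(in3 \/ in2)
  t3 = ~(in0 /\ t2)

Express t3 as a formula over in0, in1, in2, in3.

~(in0 /\ (~(in3 \/ in2)))

t2 = ~(in3 \/ in2)
t3 = ~(in0 /\ t2) = ~(in0 /\ (~(in3 \/ in2)))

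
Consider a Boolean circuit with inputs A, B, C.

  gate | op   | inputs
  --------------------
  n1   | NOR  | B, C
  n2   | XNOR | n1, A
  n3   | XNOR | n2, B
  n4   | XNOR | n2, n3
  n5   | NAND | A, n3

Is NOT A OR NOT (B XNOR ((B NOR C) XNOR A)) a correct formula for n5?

Yes

n1 = B NOR C
n2 = n1 XNOR A = (B NOR C) XNOR A
n3 = n2 XNOR B = ((B NOR C) XNOR A) XNOR B
n5 = A NAND n3 = A NAND (((B NOR C) XNOR A) XNOR B)
At A=1, B=0, C=1: circuit gives 0, formula gives 0.
At A=0, B=0, C=0: circuit gives 1, formula gives 1.
Agrees on all 8 inputs.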